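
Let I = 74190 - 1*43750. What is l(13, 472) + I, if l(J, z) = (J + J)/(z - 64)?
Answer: 6209773/204 ≈ 30440.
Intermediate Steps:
l(J, z) = 2*J/(-64 + z) (l(J, z) = (2*J)/(-64 + z) = 2*J/(-64 + z))
I = 30440 (I = 74190 - 43750 = 30440)
l(13, 472) + I = 2*13/(-64 + 472) + 30440 = 2*13/408 + 30440 = 2*13*(1/408) + 30440 = 13/204 + 30440 = 6209773/204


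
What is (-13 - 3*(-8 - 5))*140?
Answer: 3640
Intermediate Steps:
(-13 - 3*(-8 - 5))*140 = (-13 - 3*(-13))*140 = (-13 + 39)*140 = 26*140 = 3640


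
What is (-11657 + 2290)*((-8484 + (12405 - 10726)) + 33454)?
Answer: -249621183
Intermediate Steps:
(-11657 + 2290)*((-8484 + (12405 - 10726)) + 33454) = -9367*((-8484 + 1679) + 33454) = -9367*(-6805 + 33454) = -9367*26649 = -249621183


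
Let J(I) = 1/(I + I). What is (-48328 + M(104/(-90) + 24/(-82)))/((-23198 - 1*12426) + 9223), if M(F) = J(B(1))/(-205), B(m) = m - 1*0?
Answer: 19814481/10824410 ≈ 1.8305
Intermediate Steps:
B(m) = m (B(m) = m + 0 = m)
J(I) = 1/(2*I)
M(F) = -1/410 (M(F) = ((½)/1)/(-205) = ((½)*1)*(-1/205) = (½)*(-1/205) = -1/410)
(-48328 + M(104/(-90) + 24/(-82)))/((-23198 - 1*12426) + 9223) = (-48328 - 1/410)/((-23198 - 1*12426) + 9223) = -19814481/(410*((-23198 - 12426) + 9223)) = -19814481/(410*(-35624 + 9223)) = -19814481/410/(-26401) = -19814481/410*(-1/26401) = 19814481/10824410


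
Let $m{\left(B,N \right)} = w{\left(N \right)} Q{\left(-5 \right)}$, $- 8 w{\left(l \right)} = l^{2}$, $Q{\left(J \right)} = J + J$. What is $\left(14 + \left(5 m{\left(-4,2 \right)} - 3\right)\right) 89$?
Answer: $3204$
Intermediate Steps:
$Q{\left(J \right)} = 2 J$
$w{\left(l \right)} = - \frac{l^{2}}{8}$
$m{\left(B,N \right)} = \frac{5 N^{2}}{4}$ ($m{\left(B,N \right)} = - \frac{N^{2}}{8} \cdot 2 \left(-5\right) = - \frac{N^{2}}{8} \left(-10\right) = \frac{5 N^{2}}{4}$)
$\left(14 + \left(5 m{\left(-4,2 \right)} - 3\right)\right) 89 = \left(14 - \left(3 - 5 \frac{5 \cdot 2^{2}}{4}\right)\right) 89 = \left(14 - \left(3 - 5 \cdot \frac{5}{4} \cdot 4\right)\right) 89 = \left(14 + \left(5 \cdot 5 - 3\right)\right) 89 = \left(14 + \left(25 - 3\right)\right) 89 = \left(14 + 22\right) 89 = 36 \cdot 89 = 3204$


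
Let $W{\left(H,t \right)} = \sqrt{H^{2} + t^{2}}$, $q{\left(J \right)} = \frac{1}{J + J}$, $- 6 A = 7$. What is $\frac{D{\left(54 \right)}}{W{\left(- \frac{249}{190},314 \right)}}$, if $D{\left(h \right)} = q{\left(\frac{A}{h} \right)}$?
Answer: $- \frac{30780 \sqrt{3559377601}}{24915643207} \approx -0.073703$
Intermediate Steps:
$A = - \frac{7}{6}$ ($A = \left(- \frac{1}{6}\right) 7 = - \frac{7}{6} \approx -1.1667$)
$q{\left(J \right)} = \frac{1}{2 J}$
$D{\left(h \right)} = - \frac{3 h}{7}$ ($D{\left(h \right)} = \frac{1}{2 \left(- \frac{7}{6 h}\right)} = \frac{\left(- \frac{6}{7}\right) h}{2} = - \frac{3 h}{7}$)
$\frac{D{\left(54 \right)}}{W{\left(- \frac{249}{190},314 \right)}} = \frac{\left(- \frac{3}{7}\right) 54}{\sqrt{\left(- \frac{249}{190}\right)^{2} + 314^{2}}} = - \frac{162}{7 \sqrt{\left(\left(-249\right) \frac{1}{190}\right)^{2} + 98596}} = - \frac{162}{7 \sqrt{\left(- \frac{249}{190}\right)^{2} + 98596}} = - \frac{162}{7 \sqrt{\frac{62001}{36100} + 98596}} = - \frac{162}{7 \sqrt{\frac{3559377601}{36100}}} = - \frac{162}{7 \frac{\sqrt{3559377601}}{190}} = - \frac{162 \frac{190 \sqrt{3559377601}}{3559377601}}{7} = - \frac{30780 \sqrt{3559377601}}{24915643207}$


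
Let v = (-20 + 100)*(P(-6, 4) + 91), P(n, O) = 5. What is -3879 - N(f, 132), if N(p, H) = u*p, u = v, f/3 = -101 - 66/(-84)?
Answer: 16135407/7 ≈ 2.3051e+6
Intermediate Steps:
f = -4209/14 (f = 3*(-101 - 66/(-84)) = 3*(-101 - 66*(-1)/84) = 3*(-101 - 1*(-11/14)) = 3*(-101 + 11/14) = 3*(-1403/14) = -4209/14 ≈ -300.64)
v = 7680 (v = (-20 + 100)*(5 + 91) = 80*96 = 7680)
u = 7680
N(p, H) = 7680*p
-3879 - N(f, 132) = -3879 - 7680*(-4209)/14 = -3879 - 1*(-16162560/7) = -3879 + 16162560/7 = 16135407/7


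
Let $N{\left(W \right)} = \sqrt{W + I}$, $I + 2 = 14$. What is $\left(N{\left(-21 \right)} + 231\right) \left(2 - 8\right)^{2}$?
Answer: $8316 + 108 i \approx 8316.0 + 108.0 i$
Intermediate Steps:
$I = 12$ ($I = -2 + 14 = 12$)
$N{\left(W \right)} = \sqrt{12 + W}$ ($N{\left(W \right)} = \sqrt{W + 12} = \sqrt{12 + W}$)
$\left(N{\left(-21 \right)} + 231\right) \left(2 - 8\right)^{2} = \left(\sqrt{12 - 21} + 231\right) \left(2 - 8\right)^{2} = \left(\sqrt{-9} + 231\right) \left(-6\right)^{2} = \left(3 i + 231\right) 36 = \left(231 + 3 i\right) 36 = 8316 + 108 i$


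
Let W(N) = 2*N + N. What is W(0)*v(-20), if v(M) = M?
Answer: 0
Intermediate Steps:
W(N) = 3*N
W(0)*v(-20) = (3*0)*(-20) = 0*(-20) = 0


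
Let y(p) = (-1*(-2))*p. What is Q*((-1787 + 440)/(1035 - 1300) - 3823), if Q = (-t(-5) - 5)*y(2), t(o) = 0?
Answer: 4046992/53 ≈ 76358.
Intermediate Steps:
y(p) = 2*p
Q = -20 (Q = (-1*0 - 5)*(2*2) = (0 - 5)*4 = -5*4 = -20)
Q*((-1787 + 440)/(1035 - 1300) - 3823) = -20*((-1787 + 440)/(1035 - 1300) - 3823) = -20*(-1347/(-265) - 3823) = -20*(-1347*(-1/265) - 3823) = -20*(1347/265 - 3823) = -20*(-1011748/265) = 4046992/53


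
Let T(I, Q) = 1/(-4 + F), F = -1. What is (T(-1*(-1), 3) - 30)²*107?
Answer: 2439707/25 ≈ 97588.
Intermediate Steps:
T(I, Q) = -⅕ (T(I, Q) = 1/(-4 - 1) = 1/(-5) = -⅕)
(T(-1*(-1), 3) - 30)²*107 = (-⅕ - 30)²*107 = (-151/5)²*107 = (22801/25)*107 = 2439707/25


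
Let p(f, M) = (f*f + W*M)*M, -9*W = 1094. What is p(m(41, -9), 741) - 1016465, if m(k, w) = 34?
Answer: -66903715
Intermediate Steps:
W = -1094/9 (W = -⅑*1094 = -1094/9 ≈ -121.56)
p(f, M) = M*(f² - 1094*M/9) (p(f, M) = (f*f - 1094*M/9)*M = (f² - 1094*M/9)*M = M*(f² - 1094*M/9))
p(m(41, -9), 741) - 1016465 = (⅑)*741*(-1094*741 + 9*34²) - 1016465 = (⅑)*741*(-810654 + 9*1156) - 1016465 = (⅑)*741*(-810654 + 10404) - 1016465 = (⅑)*741*(-800250) - 1016465 = -65887250 - 1016465 = -66903715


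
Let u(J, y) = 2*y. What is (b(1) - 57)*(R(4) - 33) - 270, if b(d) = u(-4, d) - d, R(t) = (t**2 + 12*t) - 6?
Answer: -1670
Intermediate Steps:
R(t) = -6 + t**2 + 12*t
b(d) = d (b(d) = 2*d - d = d)
(b(1) - 57)*(R(4) - 33) - 270 = (1 - 57)*((-6 + 4**2 + 12*4) - 33) - 270 = -56*((-6 + 16 + 48) - 33) - 270 = -56*(58 - 33) - 270 = -56*25 - 270 = -1400 - 270 = -1670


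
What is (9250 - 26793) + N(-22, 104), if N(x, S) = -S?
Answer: -17647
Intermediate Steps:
(9250 - 26793) + N(-22, 104) = (9250 - 26793) - 1*104 = -17543 - 104 = -17647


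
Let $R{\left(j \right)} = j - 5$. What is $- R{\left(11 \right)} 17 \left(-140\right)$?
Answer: $14280$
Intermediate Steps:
$R{\left(j \right)} = -5 + j$
$- R{\left(11 \right)} 17 \left(-140\right) = - (-5 + 11) 17 \left(-140\right) = \left(-1\right) 6 \cdot 17 \left(-140\right) = \left(-6\right) 17 \left(-140\right) = \left(-102\right) \left(-140\right) = 14280$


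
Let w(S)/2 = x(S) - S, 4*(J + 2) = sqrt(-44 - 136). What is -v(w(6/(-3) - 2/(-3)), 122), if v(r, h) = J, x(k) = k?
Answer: 2 - 3*I*sqrt(5)/2 ≈ 2.0 - 3.3541*I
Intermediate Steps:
J = -2 + 3*I*sqrt(5)/2 (J = -2 + sqrt(-44 - 136)/4 = -2 + sqrt(-180)/4 = -2 + (6*I*sqrt(5))/4 = -2 + 3*I*sqrt(5)/2 ≈ -2.0 + 3.3541*I)
w(S) = 0 (w(S) = 2*(S - S) = 2*0 = 0)
v(r, h) = -2 + 3*I*sqrt(5)/2
-v(w(6/(-3) - 2/(-3)), 122) = -(-2 + 3*I*sqrt(5)/2) = 2 - 3*I*sqrt(5)/2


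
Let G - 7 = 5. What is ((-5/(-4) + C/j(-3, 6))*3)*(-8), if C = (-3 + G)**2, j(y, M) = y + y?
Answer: 294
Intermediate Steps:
G = 12 (G = 7 + 5 = 12)
j(y, M) = 2*y
C = 81 (C = (-3 + 12)**2 = 9**2 = 81)
((-5/(-4) + C/j(-3, 6))*3)*(-8) = ((-5/(-4) + 81/((2*(-3))))*3)*(-8) = ((-5*(-1/4) + 81/(-6))*3)*(-8) = ((5/4 + 81*(-1/6))*3)*(-8) = ((5/4 - 27/2)*3)*(-8) = -49/4*3*(-8) = -147/4*(-8) = 294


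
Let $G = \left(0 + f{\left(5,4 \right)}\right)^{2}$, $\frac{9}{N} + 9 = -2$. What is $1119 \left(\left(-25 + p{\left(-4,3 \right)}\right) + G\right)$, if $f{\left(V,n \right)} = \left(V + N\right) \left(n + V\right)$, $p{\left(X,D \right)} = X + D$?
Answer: $\frac{188271750}{121} \approx 1.556 \cdot 10^{6}$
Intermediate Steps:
$p{\left(X,D \right)} = D + X$
$N = - \frac{9}{11}$ ($N = \frac{9}{-9 - 2} = \frac{9}{-11} = 9 \left(- \frac{1}{11}\right) = - \frac{9}{11} \approx -0.81818$)
$f{\left(V,n \right)} = \left(- \frac{9}{11} + V\right) \left(V + n\right)$ ($f{\left(V,n \right)} = \left(V - \frac{9}{11}\right) \left(n + V\right) = \left(- \frac{9}{11} + V\right) \left(V + n\right)$)
$G = \frac{171396}{121}$ ($G = \left(0 + \left(5^{2} - \frac{45}{11} - \frac{36}{11} + 5 \cdot 4\right)\right)^{2} = \left(0 + \left(25 - \frac{45}{11} - \frac{36}{11} + 20\right)\right)^{2} = \left(0 + \frac{414}{11}\right)^{2} = \left(\frac{414}{11}\right)^{2} = \frac{171396}{121} \approx 1416.5$)
$1119 \left(\left(-25 + p{\left(-4,3 \right)}\right) + G\right) = 1119 \left(\left(-25 + \left(3 - 4\right)\right) + \frac{171396}{121}\right) = 1119 \left(\left(-25 - 1\right) + \frac{171396}{121}\right) = 1119 \left(-26 + \frac{171396}{121}\right) = 1119 \cdot \frac{168250}{121} = \frac{188271750}{121}$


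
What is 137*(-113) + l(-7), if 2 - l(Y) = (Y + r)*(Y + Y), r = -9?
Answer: -15703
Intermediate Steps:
l(Y) = 2 - 2*Y*(-9 + Y) (l(Y) = 2 - (Y - 9)*(Y + Y) = 2 - (-9 + Y)*2*Y = 2 - 2*Y*(-9 + Y))
137*(-113) + l(-7) = 137*(-113) + (2 - 2*(-7)² + 18*(-7)) = -15481 + (2 - 2*49 - 126) = -15481 + (2 - 98 - 126) = -15481 - 222 = -15703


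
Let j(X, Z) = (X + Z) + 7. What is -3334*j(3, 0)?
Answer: -33340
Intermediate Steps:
j(X, Z) = 7 + X + Z
-3334*j(3, 0) = -3334*(7 + 3 + 0) = -3334*10 = -33340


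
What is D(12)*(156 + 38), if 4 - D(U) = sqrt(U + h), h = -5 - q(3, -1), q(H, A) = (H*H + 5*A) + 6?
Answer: 776 - 194*I*sqrt(3) ≈ 776.0 - 336.02*I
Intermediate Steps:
q(H, A) = 6 + H**2 + 5*A (q(H, A) = (H**2 + 5*A) + 6 = 6 + H**2 + 5*A)
h = -15 (h = -5 - (6 + 3**2 + 5*(-1)) = -5 - (6 + 9 - 5) = -5 - 1*10 = -5 - 10 = -15)
D(U) = 4 - sqrt(-15 + U) (D(U) = 4 - sqrt(U - 15) = 4 - sqrt(-15 + U))
D(12)*(156 + 38) = (4 - sqrt(-15 + 12))*(156 + 38) = (4 - sqrt(-3))*194 = (4 - I*sqrt(3))*194 = 776 - 194*I*sqrt(3)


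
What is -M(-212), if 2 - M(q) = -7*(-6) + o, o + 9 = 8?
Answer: 39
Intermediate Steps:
o = -1 (o = -9 + 8 = -1)
M(q) = -39 (M(q) = 2 - (-7*(-6) - 1) = 2 - (42 - 1) = 2 - 1*41 = 2 - 41 = -39)
-M(-212) = -1*(-39) = 39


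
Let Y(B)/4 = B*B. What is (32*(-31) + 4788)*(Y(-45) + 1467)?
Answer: 36316332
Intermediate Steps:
Y(B) = 4*B² (Y(B) = 4*(B*B) = 4*B²)
(32*(-31) + 4788)*(Y(-45) + 1467) = (32*(-31) + 4788)*(4*(-45)² + 1467) = (-992 + 4788)*(4*2025 + 1467) = 3796*(8100 + 1467) = 3796*9567 = 36316332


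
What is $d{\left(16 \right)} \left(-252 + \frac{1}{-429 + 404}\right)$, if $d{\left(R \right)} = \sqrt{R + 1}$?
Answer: $- \frac{6301 \sqrt{17}}{25} \approx -1039.2$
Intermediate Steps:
$d{\left(R \right)} = \sqrt{1 + R}$
$d{\left(16 \right)} \left(-252 + \frac{1}{-429 + 404}\right) = \sqrt{1 + 16} \left(-252 + \frac{1}{-429 + 404}\right) = \sqrt{17} \left(-252 + \frac{1}{-25}\right) = \sqrt{17} \left(-252 - \frac{1}{25}\right) = \sqrt{17} \left(- \frac{6301}{25}\right) = - \frac{6301 \sqrt{17}}{25}$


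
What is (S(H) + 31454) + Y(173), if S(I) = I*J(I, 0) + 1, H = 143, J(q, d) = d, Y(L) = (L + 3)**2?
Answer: 62431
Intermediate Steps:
Y(L) = (3 + L)**2
S(I) = 1 (S(I) = I*0 + 1 = 0 + 1 = 1)
(S(H) + 31454) + Y(173) = (1 + 31454) + (3 + 173)**2 = 31455 + 176**2 = 31455 + 30976 = 62431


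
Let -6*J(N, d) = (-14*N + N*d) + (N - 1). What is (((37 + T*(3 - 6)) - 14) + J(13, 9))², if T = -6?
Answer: 89401/36 ≈ 2483.4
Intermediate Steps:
J(N, d) = ⅙ + 13*N/6 - N*d/6 (J(N, d) = -((-14*N + N*d) + (N - 1))/6 = -((-14*N + N*d) + (-1 + N))/6 = -(-1 - 13*N + N*d)/6 = ⅙ + 13*N/6 - N*d/6)
(((37 + T*(3 - 6)) - 14) + J(13, 9))² = (((37 - 6*(3 - 6)) - 14) + (⅙ + (13/6)*13 - ⅙*13*9))² = (((37 - 6*(-3)) - 14) + (⅙ + 169/6 - 39/2))² = (((37 + 18) - 14) + 53/6)² = ((55 - 14) + 53/6)² = (41 + 53/6)² = (299/6)² = 89401/36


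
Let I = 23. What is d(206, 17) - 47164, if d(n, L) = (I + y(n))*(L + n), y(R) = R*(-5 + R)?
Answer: 9191503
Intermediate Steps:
d(n, L) = (23 + n*(-5 + n))*(L + n)
d(206, 17) - 47164 = (23*17 + 23*206 + 206²*(-5 + 206) + 17*206*(-5 + 206)) - 47164 = (391 + 4738 + 42436*201 + 17*206*201) - 47164 = (391 + 4738 + 8529636 + 703902) - 47164 = 9238667 - 47164 = 9191503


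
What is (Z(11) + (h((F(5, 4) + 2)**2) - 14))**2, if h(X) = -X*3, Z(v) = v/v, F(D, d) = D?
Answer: 25600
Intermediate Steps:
Z(v) = 1
h(X) = -3*X
(Z(11) + (h((F(5, 4) + 2)**2) - 14))**2 = (1 + (-3*(5 + 2)**2 - 14))**2 = (1 + (-3*7**2 - 14))**2 = (1 + (-3*49 - 14))**2 = (1 + (-147 - 14))**2 = (1 - 161)**2 = (-160)**2 = 25600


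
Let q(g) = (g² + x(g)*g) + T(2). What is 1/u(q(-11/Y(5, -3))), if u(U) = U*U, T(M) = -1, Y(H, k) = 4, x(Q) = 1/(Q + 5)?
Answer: 20736/591361 ≈ 0.035065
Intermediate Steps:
x(Q) = 1/(5 + Q)
q(g) = -1 + g² + g/(5 + g) (q(g) = (g² + g/(5 + g)) - 1 = -1 + g² + g/(5 + g))
u(U) = U²
1/u(q(-11/Y(5, -3))) = 1/(((-11/4 + (-1 + (-11/4)²)*(5 - 11/4))/(5 - 11/4))²) = 1/(((-11/4 + (-1 + 121/16)*(9/4))/(9/4))²) = 1/((4*(-11/4 + (105/16)*(9/4))/9)²) = 1/((4*(-11/4 + 945/64)/9)²) = 1/(((4/9)*(769/64))²) = 1/((769/144)²) = 1/(591361/20736) = 20736/591361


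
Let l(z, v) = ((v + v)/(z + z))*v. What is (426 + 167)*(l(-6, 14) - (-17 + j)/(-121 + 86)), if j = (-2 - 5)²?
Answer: -1977062/105 ≈ -18829.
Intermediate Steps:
j = 49 (j = (-7)² = 49)
l(z, v) = v²/z (l(z, v) = ((2*v)/((2*z)))*v = ((2*v)*(1/(2*z)))*v = (v/z)*v = v²/z)
(426 + 167)*(l(-6, 14) - (-17 + j)/(-121 + 86)) = (426 + 167)*(14²/(-6) - (-17 + 49)/(-121 + 86)) = 593*(196*(-⅙) - 32/(-35)) = 593*(-98/3 - 32*(-1)/35) = 593*(-98/3 - 1*(-32/35)) = 593*(-98/3 + 32/35) = 593*(-3334/105) = -1977062/105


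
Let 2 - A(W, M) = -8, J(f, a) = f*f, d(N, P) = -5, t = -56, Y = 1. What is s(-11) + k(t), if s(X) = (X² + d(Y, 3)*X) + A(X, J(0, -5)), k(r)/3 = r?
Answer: 18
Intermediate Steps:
k(r) = 3*r
J(f, a) = f²
A(W, M) = 10 (A(W, M) = 2 - 1*(-8) = 2 + 8 = 10)
s(X) = 10 + X² - 5*X (s(X) = (X² - 5*X) + 10 = 10 + X² - 5*X)
s(-11) + k(t) = (10 + (-11)² - 5*(-11)) + 3*(-56) = (10 + 121 + 55) - 168 = 186 - 168 = 18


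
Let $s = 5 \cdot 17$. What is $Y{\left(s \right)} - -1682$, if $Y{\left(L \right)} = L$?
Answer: $1767$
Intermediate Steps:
$s = 85$
$Y{\left(s \right)} - -1682 = 85 - -1682 = 85 + 1682 = 1767$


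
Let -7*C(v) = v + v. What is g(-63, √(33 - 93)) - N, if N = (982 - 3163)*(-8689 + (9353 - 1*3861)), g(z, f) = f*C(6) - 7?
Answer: -6972664 - 24*I*√15/7 ≈ -6.9727e+6 - 13.279*I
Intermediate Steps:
C(v) = -2*v/7 (C(v) = -(v + v)/7 = -2*v/7)
g(z, f) = -7 - 12*f/7 (g(z, f) = f*(-2/7*6) - 7 = f*(-12/7) - 7 = -12*f/7 - 7 = -7 - 12*f/7)
N = 6972657 (N = -2181*(-8689 + (9353 - 3861)) = -2181*(-8689 + 5492) = -2181*(-3197) = 6972657)
g(-63, √(33 - 93)) - N = (-7 - 12*√(33 - 93)/7) - 1*6972657 = (-7 - 24*I*√15/7) - 6972657 = -6972664 - 24*I*√15/7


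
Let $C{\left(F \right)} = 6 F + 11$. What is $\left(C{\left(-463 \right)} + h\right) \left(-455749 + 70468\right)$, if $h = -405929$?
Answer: $157462803576$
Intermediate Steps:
$C{\left(F \right)} = 11 + 6 F$
$\left(C{\left(-463 \right)} + h\right) \left(-455749 + 70468\right) = \left(\left(11 + 6 \left(-463\right)\right) - 405929\right) \left(-455749 + 70468\right) = \left(\left(11 - 2778\right) - 405929\right) \left(-385281\right) = \left(-2767 - 405929\right) \left(-385281\right) = \left(-408696\right) \left(-385281\right) = 157462803576$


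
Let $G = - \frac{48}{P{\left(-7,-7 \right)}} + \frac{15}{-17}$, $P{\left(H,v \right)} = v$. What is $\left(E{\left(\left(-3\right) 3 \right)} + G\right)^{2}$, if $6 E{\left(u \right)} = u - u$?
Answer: $\frac{505521}{14161} \approx 35.698$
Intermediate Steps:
$E{\left(u \right)} = 0$ ($E{\left(u \right)} = \frac{u - u}{6} = \frac{1}{6} \cdot 0 = 0$)
$G = \frac{711}{119}$ ($G = - \frac{48}{-7} + \frac{15}{-17} = \left(-48\right) \left(- \frac{1}{7}\right) + 15 \left(- \frac{1}{17}\right) = \frac{48}{7} - \frac{15}{17} = \frac{711}{119} \approx 5.9748$)
$\left(E{\left(\left(-3\right) 3 \right)} + G\right)^{2} = \left(0 + \frac{711}{119}\right)^{2} = \left(\frac{711}{119}\right)^{2} = \frac{505521}{14161}$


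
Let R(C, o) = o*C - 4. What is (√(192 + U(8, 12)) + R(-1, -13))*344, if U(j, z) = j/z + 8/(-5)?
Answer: 3096 + 344*√42990/15 ≈ 7851.0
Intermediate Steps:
U(j, z) = -8/5 + j/z (U(j, z) = j/z + 8*(-⅕) = j/z - 8/5 = -8/5 + j/z)
R(C, o) = -4 + C*o (R(C, o) = C*o - 4 = -4 + C*o)
(√(192 + U(8, 12)) + R(-1, -13))*344 = (√(192 + (-8/5 + 8/12)) + (-4 - 1*(-13)))*344 = (√(192 + (-8/5 + 8*(1/12))) + (-4 + 13))*344 = (√(192 + (-8/5 + ⅔)) + 9)*344 = (√(192 - 14/15) + 9)*344 = (√(2866/15) + 9)*344 = (√42990/15 + 9)*344 = (9 + √42990/15)*344 = 3096 + 344*√42990/15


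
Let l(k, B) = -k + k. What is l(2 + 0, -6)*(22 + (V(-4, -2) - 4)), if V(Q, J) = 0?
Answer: 0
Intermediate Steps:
l(k, B) = 0
l(2 + 0, -6)*(22 + (V(-4, -2) - 4)) = 0*(22 + (0 - 4)) = 0*(22 - 4) = 0*18 = 0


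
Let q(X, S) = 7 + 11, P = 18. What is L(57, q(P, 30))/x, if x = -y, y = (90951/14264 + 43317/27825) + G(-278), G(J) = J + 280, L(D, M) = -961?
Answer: 127138954600/1314125621 ≈ 96.748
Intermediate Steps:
q(X, S) = 18
G(J) = 280 + J
y = 1314125621/132298600 (y = (90951/14264 + 43317/27825) + (280 - 278) = (90951*(1/14264) + 43317*(1/27825)) + 2 = (90951/14264 + 14439/9275) + 2 = 1049528421/132298600 + 2 = 1314125621/132298600 ≈ 9.9330)
x = -1314125621/132298600 (x = -1*1314125621/132298600 = -1314125621/132298600 ≈ -9.9330)
L(57, q(P, 30))/x = -961/(-1314125621/132298600) = -961*(-132298600/1314125621) = 127138954600/1314125621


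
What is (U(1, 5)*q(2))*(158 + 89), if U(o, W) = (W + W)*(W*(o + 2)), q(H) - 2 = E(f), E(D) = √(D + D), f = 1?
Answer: 74100 + 37050*√2 ≈ 1.2650e+5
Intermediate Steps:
E(D) = √2*√D (E(D) = √(2*D) = √2*√D)
q(H) = 2 + √2 (q(H) = 2 + √2*√1 = 2 + √2*1 = 2 + √2)
U(o, W) = 2*W²*(2 + o) (U(o, W) = (2*W)*(W*(2 + o)) = 2*W²*(2 + o))
(U(1, 5)*q(2))*(158 + 89) = ((2*5²*(2 + 1))*(2 + √2))*(158 + 89) = ((2*25*3)*(2 + √2))*247 = (150*(2 + √2))*247 = (300 + 150*√2)*247 = 74100 + 37050*√2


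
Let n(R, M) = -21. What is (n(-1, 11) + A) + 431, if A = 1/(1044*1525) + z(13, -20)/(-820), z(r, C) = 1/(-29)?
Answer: 13381601893/32638050 ≈ 410.00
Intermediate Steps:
z(r, C) = -1/29
A = 1393/32638050 (A = 1/(1044*1525) - 1/29/(-820) = (1/1044)*(1/1525) - 1/29*(-1/820) = 1/1592100 + 1/23780 = 1393/32638050 ≈ 4.2680e-5)
(n(-1, 11) + A) + 431 = (-21 + 1393/32638050) + 431 = -685397657/32638050 + 431 = 13381601893/32638050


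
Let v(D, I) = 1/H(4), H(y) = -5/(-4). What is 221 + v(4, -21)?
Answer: 1109/5 ≈ 221.80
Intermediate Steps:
H(y) = 5/4 (H(y) = -5*(-1/4) = 5/4)
v(D, I) = 4/5 (v(D, I) = 1/(5/4) = 4/5)
221 + v(4, -21) = 221 + 4/5 = 1109/5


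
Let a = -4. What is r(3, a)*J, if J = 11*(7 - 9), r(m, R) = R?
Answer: 88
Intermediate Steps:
J = -22 (J = 11*(-2) = -22)
r(3, a)*J = -4*(-22) = 88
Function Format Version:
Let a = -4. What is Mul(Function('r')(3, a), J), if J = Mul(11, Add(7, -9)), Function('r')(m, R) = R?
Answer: 88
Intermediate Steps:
J = -22 (J = Mul(11, -2) = -22)
Mul(Function('r')(3, a), J) = Mul(-4, -22) = 88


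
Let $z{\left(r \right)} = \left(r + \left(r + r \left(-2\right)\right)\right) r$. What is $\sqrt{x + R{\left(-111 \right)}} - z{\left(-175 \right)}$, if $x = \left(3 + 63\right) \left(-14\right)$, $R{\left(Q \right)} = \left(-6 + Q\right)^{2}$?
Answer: $\sqrt{12765} \approx 112.98$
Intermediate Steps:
$x = -924$ ($x = 66 \left(-14\right) = -924$)
$z{\left(r \right)} = 0$ ($z{\left(r \right)} = \left(r + \left(r - 2 r\right)\right) r = \left(r - r\right) r = 0 r = 0$)
$\sqrt{x + R{\left(-111 \right)}} - z{\left(-175 \right)} = \sqrt{-924 + \left(-6 - 111\right)^{2}} - 0 = \sqrt{-924 + \left(-117\right)^{2}} + 0 = \sqrt{-924 + 13689} + 0 = \sqrt{12765} + 0 = \sqrt{12765}$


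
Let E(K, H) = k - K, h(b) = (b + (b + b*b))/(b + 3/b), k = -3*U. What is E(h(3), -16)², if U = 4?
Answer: 3969/16 ≈ 248.06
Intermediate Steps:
k = -12 (k = -3*4 = -12)
h(b) = (b² + 2*b)/(b + 3/b) (h(b) = (b + (b + b²))/(b + 3/b) = (b² + 2*b)/(b + 3/b))
E(K, H) = -12 - K
E(h(3), -16)² = (-12 - 3²*(2 + 3)/(3 + 3²))² = (-12 - 9*5/(3 + 9))² = (-12 - 9*5/12)² = (-12 - 1*15/4)² = (-12 - 15/4)² = (-63/4)² = 3969/16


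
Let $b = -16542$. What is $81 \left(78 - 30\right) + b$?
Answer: $-12654$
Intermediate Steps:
$81 \left(78 - 30\right) + b = 81 \left(78 - 30\right) - 16542 = 81 \cdot 48 - 16542 = 3888 - 16542 = -12654$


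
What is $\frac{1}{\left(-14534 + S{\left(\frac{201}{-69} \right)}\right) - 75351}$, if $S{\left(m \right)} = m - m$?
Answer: $- \frac{1}{89885} \approx -1.1125 \cdot 10^{-5}$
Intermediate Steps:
$S{\left(m \right)} = 0$
$\frac{1}{\left(-14534 + S{\left(\frac{201}{-69} \right)}\right) - 75351} = \frac{1}{\left(-14534 + 0\right) - 75351} = \frac{1}{-14534 - 75351} = \frac{1}{-89885} = - \frac{1}{89885}$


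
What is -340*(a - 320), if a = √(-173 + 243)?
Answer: 108800 - 340*√70 ≈ 1.0596e+5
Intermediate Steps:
a = √70 ≈ 8.3666
-340*(a - 320) = -340*(√70 - 320) = -340*(-320 + √70) = 108800 - 340*√70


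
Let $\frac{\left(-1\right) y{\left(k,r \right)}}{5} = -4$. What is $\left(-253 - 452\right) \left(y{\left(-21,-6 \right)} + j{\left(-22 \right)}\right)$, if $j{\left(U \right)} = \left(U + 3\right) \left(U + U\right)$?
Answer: $-603480$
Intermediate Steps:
$y{\left(k,r \right)} = 20$ ($y{\left(k,r \right)} = \left(-5\right) \left(-4\right) = 20$)
$j{\left(U \right)} = 2 U \left(3 + U\right)$ ($j{\left(U \right)} = \left(3 + U\right) 2 U = 2 U \left(3 + U\right)$)
$\left(-253 - 452\right) \left(y{\left(-21,-6 \right)} + j{\left(-22 \right)}\right) = \left(-253 - 452\right) \left(20 + 2 \left(-22\right) \left(3 - 22\right)\right) = - 705 \left(20 + 2 \left(-22\right) \left(-19\right)\right) = - 705 \left(20 + 836\right) = \left(-705\right) 856 = -603480$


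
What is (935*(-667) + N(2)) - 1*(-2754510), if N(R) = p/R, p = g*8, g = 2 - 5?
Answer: 2130853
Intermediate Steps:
g = -3
p = -24 (p = -3*8 = -24)
N(R) = -24/R
(935*(-667) + N(2)) - 1*(-2754510) = (935*(-667) - 24/2) - 1*(-2754510) = (-623645 - 24*½) + 2754510 = (-623645 - 12) + 2754510 = -623657 + 2754510 = 2130853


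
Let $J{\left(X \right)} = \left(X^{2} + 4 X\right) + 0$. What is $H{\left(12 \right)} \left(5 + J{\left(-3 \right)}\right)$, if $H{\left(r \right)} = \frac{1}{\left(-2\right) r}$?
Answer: $- \frac{1}{12} \approx -0.083333$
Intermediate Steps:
$J{\left(X \right)} = X^{2} + 4 X$
$H{\left(r \right)} = - \frac{1}{2 r}$
$H{\left(12 \right)} \left(5 + J{\left(-3 \right)}\right) = - \frac{1}{2 \cdot 12} \left(5 - 3 \left(4 - 3\right)\right) = \left(- \frac{1}{2}\right) \frac{1}{12} \left(5 - 3\right) = - \frac{5 - 3}{24} = \left(- \frac{1}{24}\right) 2 = - \frac{1}{12}$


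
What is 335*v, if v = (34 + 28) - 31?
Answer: 10385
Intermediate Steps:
v = 31 (v = 62 - 31 = 31)
335*v = 335*31 = 10385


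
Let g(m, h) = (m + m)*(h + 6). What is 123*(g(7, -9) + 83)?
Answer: 5043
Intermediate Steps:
g(m, h) = 2*m*(6 + h) (g(m, h) = (2*m)*(6 + h) = 2*m*(6 + h))
123*(g(7, -9) + 83) = 123*(2*7*(6 - 9) + 83) = 123*(2*7*(-3) + 83) = 123*(-42 + 83) = 123*41 = 5043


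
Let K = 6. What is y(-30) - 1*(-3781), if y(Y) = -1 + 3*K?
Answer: 3798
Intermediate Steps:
y(Y) = 17 (y(Y) = -1 + 3*6 = -1 + 18 = 17)
y(-30) - 1*(-3781) = 17 - 1*(-3781) = 17 + 3781 = 3798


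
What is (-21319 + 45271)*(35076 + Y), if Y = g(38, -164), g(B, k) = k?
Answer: 836212224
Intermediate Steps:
Y = -164
(-21319 + 45271)*(35076 + Y) = (-21319 + 45271)*(35076 - 164) = 23952*34912 = 836212224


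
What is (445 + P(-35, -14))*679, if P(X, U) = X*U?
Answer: 634865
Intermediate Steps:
P(X, U) = U*X
(445 + P(-35, -14))*679 = (445 - 14*(-35))*679 = (445 + 490)*679 = 935*679 = 634865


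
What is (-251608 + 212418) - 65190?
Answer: -104380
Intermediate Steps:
(-251608 + 212418) - 65190 = -39190 - 65190 = -104380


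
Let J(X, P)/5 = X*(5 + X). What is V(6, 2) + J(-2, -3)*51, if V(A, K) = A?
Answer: -1524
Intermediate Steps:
J(X, P) = 5*X*(5 + X) (J(X, P) = 5*(X*(5 + X)) = 5*X*(5 + X))
V(6, 2) + J(-2, -3)*51 = 6 + (5*(-2)*(5 - 2))*51 = 6 + (5*(-2)*3)*51 = 6 - 30*51 = 6 - 1530 = -1524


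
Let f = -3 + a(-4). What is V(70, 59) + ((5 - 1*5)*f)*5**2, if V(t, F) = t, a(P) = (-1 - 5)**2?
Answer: 70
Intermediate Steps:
a(P) = 36 (a(P) = (-6)**2 = 36)
f = 33 (f = -3 + 36 = 33)
V(70, 59) + ((5 - 1*5)*f)*5**2 = 70 + ((5 - 1*5)*33)*5**2 = 70 + ((5 - 5)*33)*25 = 70 + (0*33)*25 = 70 + 0*25 = 70 + 0 = 70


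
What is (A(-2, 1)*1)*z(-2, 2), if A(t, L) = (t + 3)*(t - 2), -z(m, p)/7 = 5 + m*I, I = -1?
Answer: 196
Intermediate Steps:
z(m, p) = -35 + 7*m (z(m, p) = -7*(5 + m*(-1)) = -7*(5 - m) = -35 + 7*m)
A(t, L) = (-2 + t)*(3 + t) (A(t, L) = (3 + t)*(-2 + t) = (-2 + t)*(3 + t))
(A(-2, 1)*1)*z(-2, 2) = ((-6 - 2 + (-2)**2)*1)*(-35 + 7*(-2)) = ((-6 - 2 + 4)*1)*(-35 - 14) = -4*1*(-49) = -4*(-49) = 196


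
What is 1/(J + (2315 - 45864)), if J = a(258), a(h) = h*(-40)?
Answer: -1/53869 ≈ -1.8564e-5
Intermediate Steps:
a(h) = -40*h
J = -10320 (J = -40*258 = -10320)
1/(J + (2315 - 45864)) = 1/(-10320 + (2315 - 45864)) = 1/(-10320 - 43549) = 1/(-53869) = -1/53869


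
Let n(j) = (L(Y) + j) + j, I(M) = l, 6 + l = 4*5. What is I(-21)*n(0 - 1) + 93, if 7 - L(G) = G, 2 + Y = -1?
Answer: 205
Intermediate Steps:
Y = -3 (Y = -2 - 1 = -3)
L(G) = 7 - G
l = 14 (l = -6 + 4*5 = -6 + 20 = 14)
I(M) = 14
n(j) = 10 + 2*j (n(j) = ((7 - 1*(-3)) + j) + j = ((7 + 3) + j) + j = (10 + j) + j = 10 + 2*j)
I(-21)*n(0 - 1) + 93 = 14*(10 + 2*(0 - 1)) + 93 = 14*(10 + 2*(-1)) + 93 = 14*(10 - 2) + 93 = 14*8 + 93 = 112 + 93 = 205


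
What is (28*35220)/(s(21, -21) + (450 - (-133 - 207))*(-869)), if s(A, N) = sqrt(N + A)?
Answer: -98616/68651 ≈ -1.4365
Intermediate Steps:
s(A, N) = sqrt(A + N)
(28*35220)/(s(21, -21) + (450 - (-133 - 207))*(-869)) = (28*35220)/(sqrt(21 - 21) + (450 - (-133 - 207))*(-869)) = 986160/(sqrt(0) + (450 - 1*(-340))*(-869)) = 986160/(0 + (450 + 340)*(-869)) = 986160/(0 + 790*(-869)) = 986160/(0 - 686510) = 986160/(-686510) = 986160*(-1/686510) = -98616/68651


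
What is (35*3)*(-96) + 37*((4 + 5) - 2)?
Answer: -9821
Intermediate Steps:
(35*3)*(-96) + 37*((4 + 5) - 2) = 105*(-96) + 37*(9 - 2) = -10080 + 37*7 = -10080 + 259 = -9821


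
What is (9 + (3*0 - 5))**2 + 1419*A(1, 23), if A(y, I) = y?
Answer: 1435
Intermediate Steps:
(9 + (3*0 - 5))**2 + 1419*A(1, 23) = (9 + (3*0 - 5))**2 + 1419*1 = (9 + (0 - 5))**2 + 1419 = (9 - 5)**2 + 1419 = 4**2 + 1419 = 16 + 1419 = 1435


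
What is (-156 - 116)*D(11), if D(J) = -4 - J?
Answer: 4080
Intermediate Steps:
(-156 - 116)*D(11) = (-156 - 116)*(-4 - 1*11) = -272*(-4 - 11) = -272*(-15) = 4080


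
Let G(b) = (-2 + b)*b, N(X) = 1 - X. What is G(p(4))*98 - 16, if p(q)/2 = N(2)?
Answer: 768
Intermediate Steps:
p(q) = -2 (p(q) = 2*(1 - 1*2) = 2*(1 - 2) = 2*(-1) = -2)
G(b) = b*(-2 + b)
G(p(4))*98 - 16 = -2*(-2 - 2)*98 - 16 = -2*(-4)*98 - 16 = 8*98 - 16 = 784 - 16 = 768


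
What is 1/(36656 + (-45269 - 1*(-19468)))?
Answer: 1/10855 ≈ 9.2123e-5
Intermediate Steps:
1/(36656 + (-45269 - 1*(-19468))) = 1/(36656 + (-45269 + 19468)) = 1/(36656 - 25801) = 1/10855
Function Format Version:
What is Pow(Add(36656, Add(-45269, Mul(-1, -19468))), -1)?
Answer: Rational(1, 10855) ≈ 9.2123e-5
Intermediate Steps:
Pow(Add(36656, Add(-45269, Mul(-1, -19468))), -1) = Pow(Add(36656, Add(-45269, 19468)), -1) = Pow(Add(36656, -25801), -1) = Pow(10855, -1) = Rational(1, 10855)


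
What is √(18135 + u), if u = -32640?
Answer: I*√14505 ≈ 120.44*I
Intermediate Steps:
√(18135 + u) = √(18135 - 32640) = √(-14505) = I*√14505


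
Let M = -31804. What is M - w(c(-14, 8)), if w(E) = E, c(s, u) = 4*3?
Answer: -31816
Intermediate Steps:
c(s, u) = 12
M - w(c(-14, 8)) = -31804 - 1*12 = -31804 - 12 = -31816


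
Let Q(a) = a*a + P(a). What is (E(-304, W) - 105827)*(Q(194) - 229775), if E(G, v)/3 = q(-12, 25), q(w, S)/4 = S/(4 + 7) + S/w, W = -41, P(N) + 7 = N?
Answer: 223445948544/11 ≈ 2.0313e+10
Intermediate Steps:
P(N) = -7 + N
Q(a) = -7 + a + a² (Q(a) = a*a + (-7 + a) = a² + (-7 + a) = -7 + a + a²)
q(w, S) = 4*S/11 + 4*S/w (q(w, S) = 4*(S/(4 + 7) + S/w) = 4*(S/11 + S/w) = 4*S/11 + 4*S/w)
E(G, v) = 25/11 (E(G, v) = 3*((4/11)*25*(11 - 12)/(-12)) = 3*((4/11)*25*(-1/12)*(-1)) = 3*(25/33) = 25/11)
(E(-304, W) - 105827)*(Q(194) - 229775) = (25/11 - 105827)*((-7 + 194 + 194²) - 229775) = -1164072*((-7 + 194 + 37636) - 229775)/11 = -1164072*(37823 - 229775)/11 = -1164072/11*(-191952) = 223445948544/11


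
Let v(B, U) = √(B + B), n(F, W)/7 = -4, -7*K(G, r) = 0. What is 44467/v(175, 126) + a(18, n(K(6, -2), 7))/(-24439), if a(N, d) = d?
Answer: 28/24439 + 44467*√14/70 ≈ 2376.9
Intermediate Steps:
K(G, r) = 0 (K(G, r) = -⅐*0 = 0)
n(F, W) = -28 (n(F, W) = 7*(-4) = -28)
v(B, U) = √2*√B (v(B, U) = √(2*B) = √2*√B)
44467/v(175, 126) + a(18, n(K(6, -2), 7))/(-24439) = 44467/((√2*√175)) - 28/(-24439) = 44467/((√2*(5*√7))) - 28*(-1/24439) = 44467/((5*√14)) + 28/24439 = 44467*(√14/70) + 28/24439 = 44467*√14/70 + 28/24439 = 28/24439 + 44467*√14/70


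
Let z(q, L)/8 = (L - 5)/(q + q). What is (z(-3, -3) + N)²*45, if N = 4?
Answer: 9680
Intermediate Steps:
z(q, L) = 4*(-5 + L)/q (z(q, L) = 8*((L - 5)/(q + q)) = 8*((-5 + L)/((2*q))) = 8*((-5 + L)*(1/(2*q))) = 8*((-5 + L)/(2*q)) = 4*(-5 + L)/q)
(z(-3, -3) + N)²*45 = (4*(-5 - 3)/(-3) + 4)²*45 = (4*(-⅓)*(-8) + 4)²*45 = (32/3 + 4)²*45 = (44/3)²*45 = (1936/9)*45 = 9680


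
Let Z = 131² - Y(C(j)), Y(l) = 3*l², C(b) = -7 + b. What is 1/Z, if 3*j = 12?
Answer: 1/17134 ≈ 5.8363e-5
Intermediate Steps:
j = 4 (j = (⅓)*12 = 4)
Z = 17134 (Z = 131² - 3*(-7 + 4)² = 17161 - 3*(-3)² = 17161 - 3*9 = 17161 - 1*27 = 17161 - 27 = 17134)
1/Z = 1/17134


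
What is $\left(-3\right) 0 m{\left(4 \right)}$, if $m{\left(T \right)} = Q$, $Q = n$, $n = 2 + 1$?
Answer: $0$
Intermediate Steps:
$n = 3$
$Q = 3$
$m{\left(T \right)} = 3$
$\left(-3\right) 0 m{\left(4 \right)} = \left(-3\right) 0 \cdot 3 = 0 \cdot 3 = 0$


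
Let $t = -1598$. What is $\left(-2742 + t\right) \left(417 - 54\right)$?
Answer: $-1575420$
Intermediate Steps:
$\left(-2742 + t\right) \left(417 - 54\right) = \left(-2742 - 1598\right) \left(417 - 54\right) = \left(-4340\right) 363 = -1575420$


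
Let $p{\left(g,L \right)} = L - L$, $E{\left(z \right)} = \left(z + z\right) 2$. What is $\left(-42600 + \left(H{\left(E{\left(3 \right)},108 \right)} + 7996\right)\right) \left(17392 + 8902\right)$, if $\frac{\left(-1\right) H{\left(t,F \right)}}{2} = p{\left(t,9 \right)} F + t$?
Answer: $-910508632$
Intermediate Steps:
$E{\left(z \right)} = 4 z$ ($E{\left(z \right)} = 2 z 2 = 4 z$)
$p{\left(g,L \right)} = 0$
$H{\left(t,F \right)} = - 2 t$ ($H{\left(t,F \right)} = - 2 \left(0 F + t\right) = - 2 \left(0 + t\right) = - 2 t$)
$\left(-42600 + \left(H{\left(E{\left(3 \right)},108 \right)} + 7996\right)\right) \left(17392 + 8902\right) = \left(-42600 + \left(- 2 \cdot 4 \cdot 3 + 7996\right)\right) \left(17392 + 8902\right) = \left(-42600 + \left(\left(-2\right) 12 + 7996\right)\right) 26294 = \left(-42600 + \left(-24 + 7996\right)\right) 26294 = \left(-42600 + 7972\right) 26294 = \left(-34628\right) 26294 = -910508632$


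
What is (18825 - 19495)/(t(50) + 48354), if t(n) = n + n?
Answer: -335/24227 ≈ -0.013828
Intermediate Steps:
t(n) = 2*n
(18825 - 19495)/(t(50) + 48354) = (18825 - 19495)/(2*50 + 48354) = -670/(100 + 48354) = -670/48454 = -670*1/48454 = -335/24227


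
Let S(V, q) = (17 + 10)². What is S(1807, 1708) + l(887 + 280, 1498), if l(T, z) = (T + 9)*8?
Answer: 10137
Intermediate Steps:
l(T, z) = 72 + 8*T (l(T, z) = (9 + T)*8 = 72 + 8*T)
S(V, q) = 729 (S(V, q) = 27² = 729)
S(1807, 1708) + l(887 + 280, 1498) = 729 + (72 + 8*(887 + 280)) = 729 + (72 + 8*1167) = 729 + (72 + 9336) = 729 + 9408 = 10137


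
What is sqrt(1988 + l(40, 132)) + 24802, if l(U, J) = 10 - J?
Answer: 24802 + sqrt(1866) ≈ 24845.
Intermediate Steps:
sqrt(1988 + l(40, 132)) + 24802 = sqrt(1988 + (10 - 1*132)) + 24802 = sqrt(1988 + (10 - 132)) + 24802 = sqrt(1988 - 122) + 24802 = sqrt(1866) + 24802 = 24802 + sqrt(1866)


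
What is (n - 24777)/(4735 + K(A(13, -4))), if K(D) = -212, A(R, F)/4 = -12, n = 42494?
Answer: 17717/4523 ≈ 3.9171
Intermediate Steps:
A(R, F) = -48 (A(R, F) = 4*(-12) = -48)
(n - 24777)/(4735 + K(A(13, -4))) = (42494 - 24777)/(4735 - 212) = 17717/4523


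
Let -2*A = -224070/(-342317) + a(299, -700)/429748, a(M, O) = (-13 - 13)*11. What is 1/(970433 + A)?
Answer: 13373640556/12978217753147489 ≈ 1.0305e-6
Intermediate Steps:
a(M, O) = -286 (a(M, O) = -26*11 = -286)
A = -4372533259/13373640556 (A = -(-224070/(-342317) - 286/429748)/2 = -(-224070*(-1/342317) - 286*1/429748)/2 = -(224070/342317 - 13/19534)/2 = -1/2*4372533259/6686820278 = -4372533259/13373640556 ≈ -0.32695)
1/(970433 + A) = 1/(970433 - 4372533259/13373640556) = 1/(12978217753147489/13373640556) = 13373640556/12978217753147489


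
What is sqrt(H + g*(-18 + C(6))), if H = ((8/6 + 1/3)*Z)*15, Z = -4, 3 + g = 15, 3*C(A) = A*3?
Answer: 2*I*sqrt(61) ≈ 15.62*I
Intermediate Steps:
C(A) = A (C(A) = (A*3)/3 = (3*A)/3 = A)
g = 12 (g = -3 + 15 = 12)
H = -100 (H = ((8/6 + 1/3)*(-4))*15 = ((8*(1/6) + 1*(1/3))*(-4))*15 = ((4/3 + 1/3)*(-4))*15 = ((5/3)*(-4))*15 = -20/3*15 = -100)
sqrt(H + g*(-18 + C(6))) = sqrt(-100 + 12*(-18 + 6)) = sqrt(-100 + 12*(-12)) = sqrt(-100 - 144) = sqrt(-244) = 2*I*sqrt(61)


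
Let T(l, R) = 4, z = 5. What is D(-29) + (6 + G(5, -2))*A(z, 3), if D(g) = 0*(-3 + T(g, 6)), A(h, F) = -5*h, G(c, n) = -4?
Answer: -50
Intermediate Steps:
D(g) = 0 (D(g) = 0*(-3 + 4) = 0*1 = 0)
D(-29) + (6 + G(5, -2))*A(z, 3) = 0 + (6 - 4)*(-5*5) = 0 + 2*(-25) = 0 - 50 = -50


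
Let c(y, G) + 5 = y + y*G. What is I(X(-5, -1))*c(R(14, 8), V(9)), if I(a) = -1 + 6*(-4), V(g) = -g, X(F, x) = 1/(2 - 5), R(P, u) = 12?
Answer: 2525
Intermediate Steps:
X(F, x) = -⅓ (X(F, x) = 1/(-3) = -⅓)
c(y, G) = -5 + y + G*y (c(y, G) = -5 + (y + y*G) = -5 + (y + G*y) = -5 + y + G*y)
I(a) = -25 (I(a) = -1 - 24 = -25)
I(X(-5, -1))*c(R(14, 8), V(9)) = -25*(-5 + 12 - 1*9*12) = -25*(-5 + 12 - 9*12) = -25*(-5 + 12 - 108) = -25*(-101) = 2525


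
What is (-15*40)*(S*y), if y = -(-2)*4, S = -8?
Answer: 38400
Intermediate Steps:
y = 8 (y = -1*(-8) = 8)
(-15*40)*(S*y) = (-15*40)*(-8*8) = -600*(-64) = 38400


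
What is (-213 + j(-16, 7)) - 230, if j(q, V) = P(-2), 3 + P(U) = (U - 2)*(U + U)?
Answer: -430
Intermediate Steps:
P(U) = -3 + 2*U*(-2 + U) (P(U) = -3 + (U - 2)*(U + U) = -3 + (-2 + U)*(2*U) = -3 + 2*U*(-2 + U))
j(q, V) = 13 (j(q, V) = -3 - 4*(-2) + 2*(-2)² = -3 + 8 + 2*4 = -3 + 8 + 8 = 13)
(-213 + j(-16, 7)) - 230 = (-213 + 13) - 230 = -200 - 230 = -430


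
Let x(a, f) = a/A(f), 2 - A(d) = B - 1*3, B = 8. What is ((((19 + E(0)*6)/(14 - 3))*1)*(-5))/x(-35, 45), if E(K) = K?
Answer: -57/77 ≈ -0.74026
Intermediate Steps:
A(d) = -3 (A(d) = 2 - (8 - 1*3) = 2 - (8 - 3) = 2 - 1*5 = 2 - 5 = -3)
x(a, f) = -a/3 (x(a, f) = a/(-3) = a*(-⅓) = -a/3)
((((19 + E(0)*6)/(14 - 3))*1)*(-5))/x(-35, 45) = ((((19 + 0*6)/(14 - 3))*1)*(-5))/((-⅓*(-35))) = ((((19 + 0)/11)*1)*(-5))/(35/3) = (((19*(1/11))*1)*(-5))*(3/35) = (((19/11)*1)*(-5))*(3/35) = ((19/11)*(-5))*(3/35) = -95/11*3/35 = -57/77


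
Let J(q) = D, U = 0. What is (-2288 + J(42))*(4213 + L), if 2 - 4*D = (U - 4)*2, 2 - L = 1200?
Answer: -13781565/2 ≈ -6.8908e+6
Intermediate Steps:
L = -1198 (L = 2 - 1*1200 = 2 - 1200 = -1198)
D = 5/2 (D = ½ - (0 - 4)*2/4 = ½ - (-1)*2 = ½ - ¼*(-8) = ½ + 2 = 5/2 ≈ 2.5000)
J(q) = 5/2
(-2288 + J(42))*(4213 + L) = (-2288 + 5/2)*(4213 - 1198) = -4571/2*3015 = -13781565/2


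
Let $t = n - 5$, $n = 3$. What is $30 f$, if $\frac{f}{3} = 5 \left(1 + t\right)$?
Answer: $-450$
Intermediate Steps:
$t = -2$ ($t = 3 - 5 = -2$)
$f = -15$ ($f = 3 \cdot 5 \left(1 - 2\right) = 3 \cdot 5 \left(-1\right) = 3 \left(-5\right) = -15$)
$30 f = 30 \left(-15\right) = -450$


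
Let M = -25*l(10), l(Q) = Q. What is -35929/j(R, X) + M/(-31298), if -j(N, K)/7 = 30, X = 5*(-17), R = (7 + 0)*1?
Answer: 562279171/3286290 ≈ 171.10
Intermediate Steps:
R = 7 (R = 7*1 = 7)
X = -85
j(N, K) = -210 (j(N, K) = -7*30 = -210)
M = -250 (M = -25*10 = -250)
-35929/j(R, X) + M/(-31298) = -35929/(-210) - 250/(-31298) = -35929*(-1/210) - 250*(-1/31298) = 35929/210 + 125/15649 = 562279171/3286290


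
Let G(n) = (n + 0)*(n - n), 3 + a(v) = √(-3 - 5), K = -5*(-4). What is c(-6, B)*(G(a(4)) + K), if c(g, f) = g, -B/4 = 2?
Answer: -120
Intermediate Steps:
K = 20
B = -8 (B = -4*2 = -8)
a(v) = -3 + 2*I*√2 (a(v) = -3 + √(-3 - 5) = -3 + √(-8) = -3 + 2*I*√2)
G(n) = 0 (G(n) = n*0 = 0)
c(-6, B)*(G(a(4)) + K) = -6*(0 + 20) = -6*20 = -120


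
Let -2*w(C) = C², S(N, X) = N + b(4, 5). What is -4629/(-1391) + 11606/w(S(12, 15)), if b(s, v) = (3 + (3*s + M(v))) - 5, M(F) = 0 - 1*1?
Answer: -4320929/87633 ≈ -49.307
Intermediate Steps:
M(F) = -1 (M(F) = 0 - 1 = -1)
b(s, v) = -3 + 3*s (b(s, v) = (3 + (3*s - 1)) - 5 = (3 + (-1 + 3*s)) - 5 = (2 + 3*s) - 5 = -3 + 3*s)
S(N, X) = 9 + N (S(N, X) = N + (-3 + 3*4) = N + (-3 + 12) = N + 9 = 9 + N)
w(C) = -C²/2
-4629/(-1391) + 11606/w(S(12, 15)) = -4629/(-1391) + 11606/((-(9 + 12)²/2)) = -4629*(-1/1391) + 11606/((-½*21²)) = 4629/1391 + 11606/((-½*441)) = 4629/1391 + 11606/(-441/2) = 4629/1391 + 11606*(-2/441) = 4629/1391 - 3316/63 = -4320929/87633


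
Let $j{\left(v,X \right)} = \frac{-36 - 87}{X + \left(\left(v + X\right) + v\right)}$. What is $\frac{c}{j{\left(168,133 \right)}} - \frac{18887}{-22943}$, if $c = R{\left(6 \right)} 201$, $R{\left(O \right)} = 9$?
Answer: $- \frac{8327672291}{940663} \approx -8853.0$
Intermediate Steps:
$j{\left(v,X \right)} = - \frac{123}{2 X + 2 v}$ ($j{\left(v,X \right)} = - \frac{123}{X + \left(\left(X + v\right) + v\right)} = - \frac{123}{X + \left(X + 2 v\right)} = - \frac{123}{2 X + 2 v}$)
$c = 1809$ ($c = 9 \cdot 201 = 1809$)
$\frac{c}{j{\left(168,133 \right)}} - \frac{18887}{-22943} = \frac{1809}{\left(-123\right) \frac{1}{2 \cdot 133 + 2 \cdot 168}} - \frac{18887}{-22943} = \frac{1809}{\left(-123\right) \frac{1}{266 + 336}} - - \frac{18887}{22943} = \frac{1809}{\left(-123\right) \frac{1}{602}} + \frac{18887}{22943} = \frac{1809}{- \frac{123}{602}} + \frac{18887}{22943} = 1809 \left(- \frac{602}{123}\right) + \frac{18887}{22943} = - \frac{363006}{41} + \frac{18887}{22943} = - \frac{8327672291}{940663}$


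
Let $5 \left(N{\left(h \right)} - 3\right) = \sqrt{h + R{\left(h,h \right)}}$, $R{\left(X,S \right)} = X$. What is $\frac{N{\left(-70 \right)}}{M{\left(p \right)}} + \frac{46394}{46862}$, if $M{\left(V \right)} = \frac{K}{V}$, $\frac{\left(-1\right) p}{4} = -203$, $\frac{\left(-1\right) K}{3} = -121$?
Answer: $\frac{21832809}{2835151} + \frac{1624 i \sqrt{35}}{1815} \approx 7.7008 + 5.2935 i$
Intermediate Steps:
$K = 363$ ($K = \left(-3\right) \left(-121\right) = 363$)
$p = 812$ ($p = \left(-4\right) \left(-203\right) = 812$)
$M{\left(V \right)} = \frac{363}{V}$
$N{\left(h \right)} = 3 + \frac{\sqrt{2} \sqrt{h}}{5}$ ($N{\left(h \right)} = 3 + \frac{\sqrt{h + h}}{5} = 3 + \frac{\sqrt{2 h}}{5} = 3 + \frac{\sqrt{2} \sqrt{h}}{5}$)
$\frac{N{\left(-70 \right)}}{M{\left(p \right)}} + \frac{46394}{46862} = \frac{3 + \frac{\sqrt{2} \sqrt{-70}}{5}}{363 \cdot \frac{1}{812}} + \frac{46394}{46862} = \frac{3 + \frac{\sqrt{2} i \sqrt{70}}{5}}{363 \cdot \frac{1}{812}} + 46394 \cdot \frac{1}{46862} = \frac{3 + \frac{2 i \sqrt{35}}{5}}{\frac{363}{812}} + \frac{23197}{23431} = \left(3 + \frac{2 i \sqrt{35}}{5}\right) \frac{812}{363} + \frac{23197}{23431} = \left(\frac{812}{121} + \frac{1624 i \sqrt{35}}{1815}\right) + \frac{23197}{23431} = \frac{21832809}{2835151} + \frac{1624 i \sqrt{35}}{1815}$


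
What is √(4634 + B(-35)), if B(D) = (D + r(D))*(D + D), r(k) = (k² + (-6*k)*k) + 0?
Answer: 3*√48426 ≈ 660.18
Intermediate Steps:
r(k) = -5*k² (r(k) = (k² - 6*k²) + 0 = -5*k² + 0 = -5*k²)
B(D) = 2*D*(D - 5*D²) (B(D) = (D - 5*D²)*(D + D) = (D - 5*D²)*(2*D) = 2*D*(D - 5*D²))
√(4634 + B(-35)) = √(4634 + (-35)²*(2 - 10*(-35))) = √(4634 + 1225*(2 + 350)) = √(4634 + 1225*352) = √(4634 + 431200) = √435834 = 3*√48426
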